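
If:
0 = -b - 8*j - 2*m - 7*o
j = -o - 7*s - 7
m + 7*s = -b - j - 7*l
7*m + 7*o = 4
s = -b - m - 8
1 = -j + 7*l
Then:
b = -10113/686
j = 4183/686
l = 4869/4802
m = 5219/686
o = -4827/686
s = -297/343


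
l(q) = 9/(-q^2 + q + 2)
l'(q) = 9*(2*q - 1)/(-q^2 + q + 2)^2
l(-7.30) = -0.15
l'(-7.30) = -0.04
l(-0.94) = 51.02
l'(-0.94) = -832.99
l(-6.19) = -0.21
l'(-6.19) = -0.07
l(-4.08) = -0.48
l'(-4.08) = -0.24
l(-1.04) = -74.01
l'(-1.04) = -1874.68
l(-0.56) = 7.99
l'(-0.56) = -15.04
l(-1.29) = -9.43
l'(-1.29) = -35.39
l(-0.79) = 15.36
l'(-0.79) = -67.64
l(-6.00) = -0.22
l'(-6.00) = -0.07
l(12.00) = -0.07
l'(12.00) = 0.01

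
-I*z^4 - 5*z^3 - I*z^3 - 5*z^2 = z^2*(z - 5*I)*(-I*z - I)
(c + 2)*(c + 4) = c^2 + 6*c + 8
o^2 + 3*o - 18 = (o - 3)*(o + 6)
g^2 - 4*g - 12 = (g - 6)*(g + 2)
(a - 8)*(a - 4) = a^2 - 12*a + 32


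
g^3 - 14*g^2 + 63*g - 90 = (g - 6)*(g - 5)*(g - 3)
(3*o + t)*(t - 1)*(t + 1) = 3*o*t^2 - 3*o + t^3 - t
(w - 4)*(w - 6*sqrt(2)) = w^2 - 6*sqrt(2)*w - 4*w + 24*sqrt(2)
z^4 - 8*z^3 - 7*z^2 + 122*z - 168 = (z - 7)*(z - 3)*(z - 2)*(z + 4)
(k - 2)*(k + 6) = k^2 + 4*k - 12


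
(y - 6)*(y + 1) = y^2 - 5*y - 6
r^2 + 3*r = r*(r + 3)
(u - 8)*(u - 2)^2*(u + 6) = u^4 - 6*u^3 - 36*u^2 + 184*u - 192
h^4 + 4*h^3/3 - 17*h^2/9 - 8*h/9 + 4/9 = (h - 1)*(h - 1/3)*(h + 2/3)*(h + 2)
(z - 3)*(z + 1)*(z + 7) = z^3 + 5*z^2 - 17*z - 21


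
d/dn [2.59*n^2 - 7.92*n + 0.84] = 5.18*n - 7.92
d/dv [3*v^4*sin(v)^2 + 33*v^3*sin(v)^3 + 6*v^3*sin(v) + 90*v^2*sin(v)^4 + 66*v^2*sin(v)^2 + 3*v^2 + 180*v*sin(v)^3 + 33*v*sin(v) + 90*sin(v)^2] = 3*v^4*sin(2*v) + 99*v^3*sin(v)^2*cos(v) + 12*v^3*sin(v)^2 + 6*v^3*cos(v) + 360*v^2*sin(v)^3*cos(v) + 99*v^2*sin(v)^3 + 18*v^2*sin(v) + 66*v^2*sin(2*v) + 180*v*sin(v)^4 + 540*v*sin(v)^2*cos(v) + 132*v*sin(v)^2 + 33*v*cos(v) + 6*v + 180*sin(v)^3 + 33*sin(v) + 90*sin(2*v)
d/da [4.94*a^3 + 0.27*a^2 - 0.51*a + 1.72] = 14.82*a^2 + 0.54*a - 0.51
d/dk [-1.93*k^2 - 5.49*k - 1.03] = -3.86*k - 5.49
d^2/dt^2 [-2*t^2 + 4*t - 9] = -4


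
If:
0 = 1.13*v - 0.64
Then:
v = 0.57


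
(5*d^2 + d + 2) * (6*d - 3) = 30*d^3 - 9*d^2 + 9*d - 6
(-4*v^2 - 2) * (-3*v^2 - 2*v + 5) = 12*v^4 + 8*v^3 - 14*v^2 + 4*v - 10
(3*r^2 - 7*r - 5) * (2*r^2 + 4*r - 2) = 6*r^4 - 2*r^3 - 44*r^2 - 6*r + 10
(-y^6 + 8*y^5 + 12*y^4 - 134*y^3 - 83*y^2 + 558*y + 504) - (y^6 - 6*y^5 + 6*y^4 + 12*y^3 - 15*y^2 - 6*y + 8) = -2*y^6 + 14*y^5 + 6*y^4 - 146*y^3 - 68*y^2 + 564*y + 496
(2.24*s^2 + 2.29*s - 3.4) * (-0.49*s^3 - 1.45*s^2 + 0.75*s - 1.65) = -1.0976*s^5 - 4.3701*s^4 + 0.0255000000000001*s^3 + 2.9515*s^2 - 6.3285*s + 5.61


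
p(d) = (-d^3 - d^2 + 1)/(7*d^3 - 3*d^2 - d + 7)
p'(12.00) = 0.00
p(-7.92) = -0.12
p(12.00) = -0.16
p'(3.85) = 0.01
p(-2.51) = -0.09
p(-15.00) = -0.13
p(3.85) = -0.20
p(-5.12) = -0.11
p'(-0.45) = -0.09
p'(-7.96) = 0.00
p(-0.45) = 0.14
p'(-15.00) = 0.00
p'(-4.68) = 0.01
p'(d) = (-3*d^2 - 2*d)/(7*d^3 - 3*d^2 - d + 7) + (-21*d^2 + 6*d + 1)*(-d^3 - d^2 + 1)/(7*d^3 - 3*d^2 - d + 7)^2 = (10*d^4 + 2*d^3 - 41*d^2 - 8*d + 1)/(49*d^6 - 42*d^5 - 5*d^4 + 104*d^3 - 41*d^2 - 14*d + 49)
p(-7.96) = -0.12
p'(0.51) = -0.29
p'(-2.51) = 0.01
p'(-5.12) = 0.01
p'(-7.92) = 0.00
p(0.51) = 0.09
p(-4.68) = -0.11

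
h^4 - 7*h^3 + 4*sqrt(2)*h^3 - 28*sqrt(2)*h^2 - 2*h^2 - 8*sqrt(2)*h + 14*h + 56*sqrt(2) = (h - 7)*(h - sqrt(2))*(h + sqrt(2))*(h + 4*sqrt(2))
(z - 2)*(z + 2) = z^2 - 4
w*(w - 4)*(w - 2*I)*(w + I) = w^4 - 4*w^3 - I*w^3 + 2*w^2 + 4*I*w^2 - 8*w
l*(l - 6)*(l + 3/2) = l^3 - 9*l^2/2 - 9*l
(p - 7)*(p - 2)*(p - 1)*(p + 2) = p^4 - 8*p^3 + 3*p^2 + 32*p - 28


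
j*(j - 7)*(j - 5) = j^3 - 12*j^2 + 35*j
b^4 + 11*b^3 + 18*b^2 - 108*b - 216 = (b - 3)*(b + 2)*(b + 6)^2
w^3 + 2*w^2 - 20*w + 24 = (w - 2)^2*(w + 6)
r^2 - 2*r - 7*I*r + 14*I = (r - 2)*(r - 7*I)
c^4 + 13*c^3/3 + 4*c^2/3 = c^2*(c + 1/3)*(c + 4)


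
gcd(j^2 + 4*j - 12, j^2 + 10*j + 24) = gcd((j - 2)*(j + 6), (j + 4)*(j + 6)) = j + 6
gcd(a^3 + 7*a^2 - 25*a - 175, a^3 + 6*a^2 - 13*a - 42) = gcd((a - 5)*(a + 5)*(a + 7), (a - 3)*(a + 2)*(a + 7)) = a + 7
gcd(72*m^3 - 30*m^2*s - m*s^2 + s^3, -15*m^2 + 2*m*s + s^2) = -3*m + s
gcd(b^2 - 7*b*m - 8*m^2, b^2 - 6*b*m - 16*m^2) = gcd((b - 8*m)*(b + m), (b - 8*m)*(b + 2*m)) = b - 8*m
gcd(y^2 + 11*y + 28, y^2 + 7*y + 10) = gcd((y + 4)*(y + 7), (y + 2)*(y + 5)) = 1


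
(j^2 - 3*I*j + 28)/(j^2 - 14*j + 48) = (j^2 - 3*I*j + 28)/(j^2 - 14*j + 48)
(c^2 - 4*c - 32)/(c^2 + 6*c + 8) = (c - 8)/(c + 2)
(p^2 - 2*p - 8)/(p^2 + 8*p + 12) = (p - 4)/(p + 6)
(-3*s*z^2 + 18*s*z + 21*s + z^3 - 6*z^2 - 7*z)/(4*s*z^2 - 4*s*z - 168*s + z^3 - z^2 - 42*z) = (-3*s*z - 3*s + z^2 + z)/(4*s*z + 24*s + z^2 + 6*z)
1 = 1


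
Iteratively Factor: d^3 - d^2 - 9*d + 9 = (d - 3)*(d^2 + 2*d - 3) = (d - 3)*(d + 3)*(d - 1)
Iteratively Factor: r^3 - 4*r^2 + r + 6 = (r - 3)*(r^2 - r - 2) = (r - 3)*(r + 1)*(r - 2)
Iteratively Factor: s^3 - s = (s - 1)*(s^2 + s) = (s - 1)*(s + 1)*(s)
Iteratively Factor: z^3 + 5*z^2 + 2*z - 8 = (z + 4)*(z^2 + z - 2) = (z + 2)*(z + 4)*(z - 1)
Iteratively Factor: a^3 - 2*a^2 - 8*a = (a + 2)*(a^2 - 4*a) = a*(a + 2)*(a - 4)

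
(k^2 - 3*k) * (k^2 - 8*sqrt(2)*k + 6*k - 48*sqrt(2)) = k^4 - 8*sqrt(2)*k^3 + 3*k^3 - 24*sqrt(2)*k^2 - 18*k^2 + 144*sqrt(2)*k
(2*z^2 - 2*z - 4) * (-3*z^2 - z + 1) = -6*z^4 + 4*z^3 + 16*z^2 + 2*z - 4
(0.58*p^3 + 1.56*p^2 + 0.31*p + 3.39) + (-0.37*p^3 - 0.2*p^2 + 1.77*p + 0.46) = 0.21*p^3 + 1.36*p^2 + 2.08*p + 3.85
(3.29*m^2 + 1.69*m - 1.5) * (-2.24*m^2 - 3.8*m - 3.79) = -7.3696*m^4 - 16.2876*m^3 - 15.5311*m^2 - 0.705100000000001*m + 5.685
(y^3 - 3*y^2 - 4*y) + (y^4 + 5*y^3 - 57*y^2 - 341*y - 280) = y^4 + 6*y^3 - 60*y^2 - 345*y - 280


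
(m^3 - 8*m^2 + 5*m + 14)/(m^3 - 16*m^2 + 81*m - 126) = (m^2 - m - 2)/(m^2 - 9*m + 18)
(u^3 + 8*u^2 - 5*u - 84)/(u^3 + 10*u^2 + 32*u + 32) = (u^2 + 4*u - 21)/(u^2 + 6*u + 8)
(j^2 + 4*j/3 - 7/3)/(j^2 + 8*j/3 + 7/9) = 3*(j - 1)/(3*j + 1)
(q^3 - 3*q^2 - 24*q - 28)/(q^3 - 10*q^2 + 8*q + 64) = (q^2 - 5*q - 14)/(q^2 - 12*q + 32)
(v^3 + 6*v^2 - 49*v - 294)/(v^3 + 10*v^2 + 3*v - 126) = (v - 7)/(v - 3)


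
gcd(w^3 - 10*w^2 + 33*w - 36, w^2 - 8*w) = 1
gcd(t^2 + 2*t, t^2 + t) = t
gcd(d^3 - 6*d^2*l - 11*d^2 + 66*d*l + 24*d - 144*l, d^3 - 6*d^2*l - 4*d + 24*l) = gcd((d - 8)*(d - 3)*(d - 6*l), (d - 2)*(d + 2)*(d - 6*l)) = d - 6*l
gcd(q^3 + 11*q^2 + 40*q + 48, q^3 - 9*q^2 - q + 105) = q + 3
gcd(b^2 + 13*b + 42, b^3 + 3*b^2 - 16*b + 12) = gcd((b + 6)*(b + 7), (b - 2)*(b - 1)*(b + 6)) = b + 6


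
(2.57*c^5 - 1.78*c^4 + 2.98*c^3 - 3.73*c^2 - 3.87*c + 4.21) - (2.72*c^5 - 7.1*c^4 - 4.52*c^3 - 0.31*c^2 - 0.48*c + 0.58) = -0.15*c^5 + 5.32*c^4 + 7.5*c^3 - 3.42*c^2 - 3.39*c + 3.63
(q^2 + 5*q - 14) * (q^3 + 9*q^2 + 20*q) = q^5 + 14*q^4 + 51*q^3 - 26*q^2 - 280*q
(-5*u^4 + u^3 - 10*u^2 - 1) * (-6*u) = 30*u^5 - 6*u^4 + 60*u^3 + 6*u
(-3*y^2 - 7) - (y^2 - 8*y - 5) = -4*y^2 + 8*y - 2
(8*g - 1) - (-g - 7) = 9*g + 6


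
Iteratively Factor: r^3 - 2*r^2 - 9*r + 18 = (r + 3)*(r^2 - 5*r + 6) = (r - 2)*(r + 3)*(r - 3)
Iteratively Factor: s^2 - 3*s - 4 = (s + 1)*(s - 4)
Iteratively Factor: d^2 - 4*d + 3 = (d - 1)*(d - 3)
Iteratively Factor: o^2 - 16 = (o + 4)*(o - 4)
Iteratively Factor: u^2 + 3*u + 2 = (u + 2)*(u + 1)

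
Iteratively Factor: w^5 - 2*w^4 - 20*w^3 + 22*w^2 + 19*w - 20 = (w - 1)*(w^4 - w^3 - 21*w^2 + w + 20) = (w - 1)*(w + 4)*(w^3 - 5*w^2 - w + 5) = (w - 5)*(w - 1)*(w + 4)*(w^2 - 1) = (w - 5)*(w - 1)*(w + 1)*(w + 4)*(w - 1)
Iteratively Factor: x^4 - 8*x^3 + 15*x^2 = (x - 3)*(x^3 - 5*x^2) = (x - 5)*(x - 3)*(x^2) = x*(x - 5)*(x - 3)*(x)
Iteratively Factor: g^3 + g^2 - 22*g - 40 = (g + 2)*(g^2 - g - 20) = (g + 2)*(g + 4)*(g - 5)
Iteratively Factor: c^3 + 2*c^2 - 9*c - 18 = (c + 3)*(c^2 - c - 6) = (c + 2)*(c + 3)*(c - 3)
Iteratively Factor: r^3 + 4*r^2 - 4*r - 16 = (r + 4)*(r^2 - 4) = (r - 2)*(r + 4)*(r + 2)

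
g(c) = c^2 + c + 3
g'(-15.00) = -29.00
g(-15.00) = 213.00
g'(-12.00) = -23.00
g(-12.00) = 135.00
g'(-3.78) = -6.56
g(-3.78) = 13.51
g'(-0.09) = 0.82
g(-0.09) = 2.92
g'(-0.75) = -0.50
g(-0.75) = 2.81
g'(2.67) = 6.34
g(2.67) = 12.80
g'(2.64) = 6.28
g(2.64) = 12.61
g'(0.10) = 1.20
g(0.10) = 3.11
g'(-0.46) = 0.08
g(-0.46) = 2.75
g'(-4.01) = -7.02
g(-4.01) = 15.07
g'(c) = 2*c + 1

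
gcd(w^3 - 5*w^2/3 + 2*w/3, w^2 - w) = w^2 - w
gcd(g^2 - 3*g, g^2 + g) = g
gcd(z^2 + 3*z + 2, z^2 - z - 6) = z + 2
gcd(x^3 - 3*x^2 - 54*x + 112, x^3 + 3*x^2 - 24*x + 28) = x^2 + 5*x - 14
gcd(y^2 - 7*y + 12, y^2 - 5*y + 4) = y - 4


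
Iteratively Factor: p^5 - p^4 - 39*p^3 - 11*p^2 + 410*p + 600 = (p - 5)*(p^4 + 4*p^3 - 19*p^2 - 106*p - 120) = (p - 5)*(p + 2)*(p^3 + 2*p^2 - 23*p - 60) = (p - 5)*(p + 2)*(p + 4)*(p^2 - 2*p - 15) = (p - 5)*(p + 2)*(p + 3)*(p + 4)*(p - 5)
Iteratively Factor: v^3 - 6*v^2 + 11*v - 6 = (v - 2)*(v^2 - 4*v + 3) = (v - 3)*(v - 2)*(v - 1)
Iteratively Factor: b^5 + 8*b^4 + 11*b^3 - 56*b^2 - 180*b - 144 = (b - 3)*(b^4 + 11*b^3 + 44*b^2 + 76*b + 48) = (b - 3)*(b + 2)*(b^3 + 9*b^2 + 26*b + 24) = (b - 3)*(b + 2)^2*(b^2 + 7*b + 12) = (b - 3)*(b + 2)^2*(b + 4)*(b + 3)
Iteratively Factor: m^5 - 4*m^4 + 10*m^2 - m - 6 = (m - 1)*(m^4 - 3*m^3 - 3*m^2 + 7*m + 6) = (m - 2)*(m - 1)*(m^3 - m^2 - 5*m - 3) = (m - 2)*(m - 1)*(m + 1)*(m^2 - 2*m - 3) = (m - 2)*(m - 1)*(m + 1)^2*(m - 3)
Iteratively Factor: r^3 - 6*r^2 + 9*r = (r - 3)*(r^2 - 3*r) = (r - 3)^2*(r)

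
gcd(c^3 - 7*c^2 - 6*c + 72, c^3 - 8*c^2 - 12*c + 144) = c - 6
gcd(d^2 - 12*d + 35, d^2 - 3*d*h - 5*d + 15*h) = d - 5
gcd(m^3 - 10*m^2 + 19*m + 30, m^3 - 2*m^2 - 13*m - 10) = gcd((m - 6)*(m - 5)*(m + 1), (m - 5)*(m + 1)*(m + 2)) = m^2 - 4*m - 5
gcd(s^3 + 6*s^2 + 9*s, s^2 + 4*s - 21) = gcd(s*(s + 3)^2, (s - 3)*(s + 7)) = 1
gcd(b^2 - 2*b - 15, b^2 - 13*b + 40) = b - 5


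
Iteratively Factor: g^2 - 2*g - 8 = (g - 4)*(g + 2)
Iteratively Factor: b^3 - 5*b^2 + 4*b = (b - 1)*(b^2 - 4*b) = b*(b - 1)*(b - 4)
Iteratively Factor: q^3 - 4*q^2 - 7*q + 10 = (q - 5)*(q^2 + q - 2) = (q - 5)*(q - 1)*(q + 2)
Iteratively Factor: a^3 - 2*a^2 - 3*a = (a - 3)*(a^2 + a) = (a - 3)*(a + 1)*(a)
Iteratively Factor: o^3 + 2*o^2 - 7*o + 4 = (o - 1)*(o^2 + 3*o - 4) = (o - 1)^2*(o + 4)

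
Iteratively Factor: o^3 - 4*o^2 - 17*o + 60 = (o + 4)*(o^2 - 8*o + 15) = (o - 5)*(o + 4)*(o - 3)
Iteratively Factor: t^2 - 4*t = (t - 4)*(t)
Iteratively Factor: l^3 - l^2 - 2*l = (l)*(l^2 - l - 2) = l*(l - 2)*(l + 1)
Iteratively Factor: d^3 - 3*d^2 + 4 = (d - 2)*(d^2 - d - 2) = (d - 2)*(d + 1)*(d - 2)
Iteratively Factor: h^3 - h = (h - 1)*(h^2 + h) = h*(h - 1)*(h + 1)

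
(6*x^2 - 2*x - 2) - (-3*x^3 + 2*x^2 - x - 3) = 3*x^3 + 4*x^2 - x + 1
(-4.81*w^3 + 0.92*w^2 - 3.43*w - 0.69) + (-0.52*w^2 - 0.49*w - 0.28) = -4.81*w^3 + 0.4*w^2 - 3.92*w - 0.97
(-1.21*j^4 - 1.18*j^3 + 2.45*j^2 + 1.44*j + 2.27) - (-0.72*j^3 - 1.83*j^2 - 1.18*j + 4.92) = -1.21*j^4 - 0.46*j^3 + 4.28*j^2 + 2.62*j - 2.65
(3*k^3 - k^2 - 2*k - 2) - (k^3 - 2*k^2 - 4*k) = 2*k^3 + k^2 + 2*k - 2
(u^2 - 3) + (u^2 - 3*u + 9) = 2*u^2 - 3*u + 6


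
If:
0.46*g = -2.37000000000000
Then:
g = -5.15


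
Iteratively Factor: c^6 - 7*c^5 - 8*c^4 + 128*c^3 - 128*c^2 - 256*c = (c + 4)*(c^5 - 11*c^4 + 36*c^3 - 16*c^2 - 64*c) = (c - 4)*(c + 4)*(c^4 - 7*c^3 + 8*c^2 + 16*c) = c*(c - 4)*(c + 4)*(c^3 - 7*c^2 + 8*c + 16) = c*(c - 4)^2*(c + 4)*(c^2 - 3*c - 4) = c*(c - 4)^3*(c + 4)*(c + 1)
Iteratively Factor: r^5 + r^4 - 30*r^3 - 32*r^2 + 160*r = (r + 4)*(r^4 - 3*r^3 - 18*r^2 + 40*r) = (r - 5)*(r + 4)*(r^3 + 2*r^2 - 8*r) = (r - 5)*(r - 2)*(r + 4)*(r^2 + 4*r) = (r - 5)*(r - 2)*(r + 4)^2*(r)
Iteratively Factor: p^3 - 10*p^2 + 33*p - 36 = (p - 4)*(p^2 - 6*p + 9) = (p - 4)*(p - 3)*(p - 3)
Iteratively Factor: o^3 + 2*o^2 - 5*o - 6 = (o + 1)*(o^2 + o - 6) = (o + 1)*(o + 3)*(o - 2)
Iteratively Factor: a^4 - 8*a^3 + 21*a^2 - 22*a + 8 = (a - 2)*(a^3 - 6*a^2 + 9*a - 4) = (a - 2)*(a - 1)*(a^2 - 5*a + 4) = (a - 4)*(a - 2)*(a - 1)*(a - 1)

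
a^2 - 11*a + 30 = (a - 6)*(a - 5)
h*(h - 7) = h^2 - 7*h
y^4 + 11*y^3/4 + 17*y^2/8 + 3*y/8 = y*(y + 1/4)*(y + 1)*(y + 3/2)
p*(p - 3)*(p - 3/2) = p^3 - 9*p^2/2 + 9*p/2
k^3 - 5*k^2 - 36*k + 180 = (k - 6)*(k - 5)*(k + 6)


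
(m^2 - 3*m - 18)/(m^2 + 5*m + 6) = (m - 6)/(m + 2)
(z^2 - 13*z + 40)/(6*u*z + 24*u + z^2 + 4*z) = (z^2 - 13*z + 40)/(6*u*z + 24*u + z^2 + 4*z)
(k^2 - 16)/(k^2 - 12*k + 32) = (k + 4)/(k - 8)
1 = 1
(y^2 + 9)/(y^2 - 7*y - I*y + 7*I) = (y^2 + 9)/(y^2 - 7*y - I*y + 7*I)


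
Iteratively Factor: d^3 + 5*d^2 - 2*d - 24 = (d - 2)*(d^2 + 7*d + 12) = (d - 2)*(d + 4)*(d + 3)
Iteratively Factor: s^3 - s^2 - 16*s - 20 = (s + 2)*(s^2 - 3*s - 10) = (s + 2)^2*(s - 5)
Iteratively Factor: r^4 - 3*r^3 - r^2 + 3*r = (r)*(r^3 - 3*r^2 - r + 3) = r*(r + 1)*(r^2 - 4*r + 3) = r*(r - 3)*(r + 1)*(r - 1)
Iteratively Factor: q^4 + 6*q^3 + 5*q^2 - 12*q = (q - 1)*(q^3 + 7*q^2 + 12*q) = q*(q - 1)*(q^2 + 7*q + 12) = q*(q - 1)*(q + 4)*(q + 3)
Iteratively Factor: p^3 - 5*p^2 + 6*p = (p - 2)*(p^2 - 3*p) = (p - 3)*(p - 2)*(p)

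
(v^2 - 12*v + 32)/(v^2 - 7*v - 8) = (v - 4)/(v + 1)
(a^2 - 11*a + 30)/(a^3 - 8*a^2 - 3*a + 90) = 1/(a + 3)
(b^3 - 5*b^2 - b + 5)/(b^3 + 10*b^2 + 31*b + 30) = (b^3 - 5*b^2 - b + 5)/(b^3 + 10*b^2 + 31*b + 30)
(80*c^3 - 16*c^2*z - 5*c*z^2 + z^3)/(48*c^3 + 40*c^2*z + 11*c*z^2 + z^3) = (20*c^2 - 9*c*z + z^2)/(12*c^2 + 7*c*z + z^2)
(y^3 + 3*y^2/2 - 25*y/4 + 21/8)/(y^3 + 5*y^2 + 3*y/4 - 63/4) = (y - 1/2)/(y + 3)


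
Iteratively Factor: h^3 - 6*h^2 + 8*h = (h - 2)*(h^2 - 4*h) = (h - 4)*(h - 2)*(h)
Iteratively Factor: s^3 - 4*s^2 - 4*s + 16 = (s - 4)*(s^2 - 4) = (s - 4)*(s + 2)*(s - 2)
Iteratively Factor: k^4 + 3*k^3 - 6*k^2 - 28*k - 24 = (k + 2)*(k^3 + k^2 - 8*k - 12) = (k - 3)*(k + 2)*(k^2 + 4*k + 4) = (k - 3)*(k + 2)^2*(k + 2)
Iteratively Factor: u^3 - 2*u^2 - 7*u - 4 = (u - 4)*(u^2 + 2*u + 1) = (u - 4)*(u + 1)*(u + 1)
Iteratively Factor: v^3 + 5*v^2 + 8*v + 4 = (v + 1)*(v^2 + 4*v + 4) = (v + 1)*(v + 2)*(v + 2)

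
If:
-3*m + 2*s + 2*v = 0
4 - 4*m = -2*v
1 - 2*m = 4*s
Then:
No Solution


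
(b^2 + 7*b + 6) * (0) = 0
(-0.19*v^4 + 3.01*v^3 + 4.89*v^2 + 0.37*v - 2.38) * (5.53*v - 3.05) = -1.0507*v^5 + 17.2248*v^4 + 17.8612*v^3 - 12.8684*v^2 - 14.2899*v + 7.259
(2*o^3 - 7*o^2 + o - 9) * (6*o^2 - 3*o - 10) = 12*o^5 - 48*o^4 + 7*o^3 + 13*o^2 + 17*o + 90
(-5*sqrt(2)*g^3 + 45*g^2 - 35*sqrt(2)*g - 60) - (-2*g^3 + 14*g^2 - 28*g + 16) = -5*sqrt(2)*g^3 + 2*g^3 + 31*g^2 - 35*sqrt(2)*g + 28*g - 76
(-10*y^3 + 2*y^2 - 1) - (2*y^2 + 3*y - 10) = -10*y^3 - 3*y + 9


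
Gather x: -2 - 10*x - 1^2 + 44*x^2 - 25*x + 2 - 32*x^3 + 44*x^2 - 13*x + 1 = -32*x^3 + 88*x^2 - 48*x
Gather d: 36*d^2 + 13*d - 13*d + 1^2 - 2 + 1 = 36*d^2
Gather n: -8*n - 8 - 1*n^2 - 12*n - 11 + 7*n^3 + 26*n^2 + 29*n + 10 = 7*n^3 + 25*n^2 + 9*n - 9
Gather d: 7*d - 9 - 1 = 7*d - 10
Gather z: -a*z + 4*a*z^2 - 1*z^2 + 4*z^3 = -a*z + 4*z^3 + z^2*(4*a - 1)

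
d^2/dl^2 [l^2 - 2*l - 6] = 2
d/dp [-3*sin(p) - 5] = -3*cos(p)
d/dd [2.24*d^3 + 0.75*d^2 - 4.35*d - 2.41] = 6.72*d^2 + 1.5*d - 4.35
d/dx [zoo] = 0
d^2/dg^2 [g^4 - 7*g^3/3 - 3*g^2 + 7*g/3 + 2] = 12*g^2 - 14*g - 6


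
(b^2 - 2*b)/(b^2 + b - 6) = b/(b + 3)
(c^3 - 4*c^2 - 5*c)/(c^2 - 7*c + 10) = c*(c + 1)/(c - 2)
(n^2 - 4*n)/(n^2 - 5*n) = (n - 4)/(n - 5)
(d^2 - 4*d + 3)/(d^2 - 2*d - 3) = (d - 1)/(d + 1)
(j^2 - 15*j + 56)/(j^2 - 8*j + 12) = (j^2 - 15*j + 56)/(j^2 - 8*j + 12)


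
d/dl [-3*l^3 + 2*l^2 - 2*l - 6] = -9*l^2 + 4*l - 2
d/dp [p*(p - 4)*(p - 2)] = 3*p^2 - 12*p + 8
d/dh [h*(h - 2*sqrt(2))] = 2*h - 2*sqrt(2)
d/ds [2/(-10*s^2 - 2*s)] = (10*s + 1)/(s^2*(5*s + 1)^2)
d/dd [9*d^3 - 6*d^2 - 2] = 3*d*(9*d - 4)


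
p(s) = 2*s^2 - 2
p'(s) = 4*s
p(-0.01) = -2.00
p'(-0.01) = -0.04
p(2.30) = 8.58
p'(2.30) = 9.20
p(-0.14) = -1.96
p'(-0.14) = -0.56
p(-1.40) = 1.92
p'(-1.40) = -5.60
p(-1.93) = 5.45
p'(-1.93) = -7.72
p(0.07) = -1.99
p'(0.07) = 0.28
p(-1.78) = 4.34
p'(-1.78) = -7.12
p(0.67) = -1.10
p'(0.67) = 2.68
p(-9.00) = 160.00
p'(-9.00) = -36.00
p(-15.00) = 448.00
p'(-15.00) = -60.00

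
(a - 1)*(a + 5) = a^2 + 4*a - 5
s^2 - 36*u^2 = (s - 6*u)*(s + 6*u)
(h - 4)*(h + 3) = h^2 - h - 12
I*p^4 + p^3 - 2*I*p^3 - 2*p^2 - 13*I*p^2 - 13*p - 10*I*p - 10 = (p - 5)*(p + 2)*(p - I)*(I*p + I)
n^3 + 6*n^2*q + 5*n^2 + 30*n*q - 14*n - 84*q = (n - 2)*(n + 7)*(n + 6*q)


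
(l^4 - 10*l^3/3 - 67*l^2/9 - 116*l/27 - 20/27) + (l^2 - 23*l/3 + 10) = l^4 - 10*l^3/3 - 58*l^2/9 - 323*l/27 + 250/27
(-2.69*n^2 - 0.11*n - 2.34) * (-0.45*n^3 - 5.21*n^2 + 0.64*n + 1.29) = 1.2105*n^5 + 14.0644*n^4 - 0.0955*n^3 + 8.6509*n^2 - 1.6395*n - 3.0186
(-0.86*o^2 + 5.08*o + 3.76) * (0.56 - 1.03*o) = 0.8858*o^3 - 5.714*o^2 - 1.028*o + 2.1056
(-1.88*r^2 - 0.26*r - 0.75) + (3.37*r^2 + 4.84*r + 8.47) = 1.49*r^2 + 4.58*r + 7.72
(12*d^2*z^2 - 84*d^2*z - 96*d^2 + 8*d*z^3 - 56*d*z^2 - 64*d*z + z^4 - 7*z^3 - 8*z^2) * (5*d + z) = 60*d^3*z^2 - 420*d^3*z - 480*d^3 + 52*d^2*z^3 - 364*d^2*z^2 - 416*d^2*z + 13*d*z^4 - 91*d*z^3 - 104*d*z^2 + z^5 - 7*z^4 - 8*z^3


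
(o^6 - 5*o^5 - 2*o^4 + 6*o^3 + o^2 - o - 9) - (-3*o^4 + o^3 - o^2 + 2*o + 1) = o^6 - 5*o^5 + o^4 + 5*o^3 + 2*o^2 - 3*o - 10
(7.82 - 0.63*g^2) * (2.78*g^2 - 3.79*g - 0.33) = -1.7514*g^4 + 2.3877*g^3 + 21.9475*g^2 - 29.6378*g - 2.5806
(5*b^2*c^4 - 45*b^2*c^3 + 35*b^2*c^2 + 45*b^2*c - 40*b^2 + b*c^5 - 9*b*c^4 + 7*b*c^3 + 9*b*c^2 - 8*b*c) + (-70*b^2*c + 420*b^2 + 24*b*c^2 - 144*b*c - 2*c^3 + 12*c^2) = 5*b^2*c^4 - 45*b^2*c^3 + 35*b^2*c^2 - 25*b^2*c + 380*b^2 + b*c^5 - 9*b*c^4 + 7*b*c^3 + 33*b*c^2 - 152*b*c - 2*c^3 + 12*c^2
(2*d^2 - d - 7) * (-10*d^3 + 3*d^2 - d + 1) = -20*d^5 + 16*d^4 + 65*d^3 - 18*d^2 + 6*d - 7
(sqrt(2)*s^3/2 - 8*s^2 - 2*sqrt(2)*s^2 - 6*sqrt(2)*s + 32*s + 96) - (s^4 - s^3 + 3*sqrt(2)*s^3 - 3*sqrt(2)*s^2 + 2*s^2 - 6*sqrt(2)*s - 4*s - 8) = -s^4 - 5*sqrt(2)*s^3/2 + s^3 - 10*s^2 + sqrt(2)*s^2 + 36*s + 104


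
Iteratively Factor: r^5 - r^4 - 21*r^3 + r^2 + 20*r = (r + 1)*(r^4 - 2*r^3 - 19*r^2 + 20*r) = (r + 1)*(r + 4)*(r^3 - 6*r^2 + 5*r) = (r - 1)*(r + 1)*(r + 4)*(r^2 - 5*r) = r*(r - 1)*(r + 1)*(r + 4)*(r - 5)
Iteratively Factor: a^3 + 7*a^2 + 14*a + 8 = (a + 1)*(a^2 + 6*a + 8) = (a + 1)*(a + 2)*(a + 4)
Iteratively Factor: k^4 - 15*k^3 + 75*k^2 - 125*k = (k)*(k^3 - 15*k^2 + 75*k - 125) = k*(k - 5)*(k^2 - 10*k + 25) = k*(k - 5)^2*(k - 5)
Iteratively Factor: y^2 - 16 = (y - 4)*(y + 4)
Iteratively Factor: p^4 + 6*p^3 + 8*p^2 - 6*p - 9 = (p + 3)*(p^3 + 3*p^2 - p - 3) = (p - 1)*(p + 3)*(p^2 + 4*p + 3) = (p - 1)*(p + 3)^2*(p + 1)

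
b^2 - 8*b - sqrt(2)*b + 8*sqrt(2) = (b - 8)*(b - sqrt(2))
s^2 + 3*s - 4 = (s - 1)*(s + 4)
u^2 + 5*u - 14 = (u - 2)*(u + 7)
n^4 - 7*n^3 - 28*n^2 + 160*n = n*(n - 8)*(n - 4)*(n + 5)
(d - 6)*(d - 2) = d^2 - 8*d + 12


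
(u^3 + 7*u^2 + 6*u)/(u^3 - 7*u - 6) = u*(u + 6)/(u^2 - u - 6)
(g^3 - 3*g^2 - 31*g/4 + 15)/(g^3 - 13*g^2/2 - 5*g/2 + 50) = (g - 3/2)/(g - 5)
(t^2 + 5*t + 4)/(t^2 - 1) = (t + 4)/(t - 1)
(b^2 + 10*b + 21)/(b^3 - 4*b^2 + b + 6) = (b^2 + 10*b + 21)/(b^3 - 4*b^2 + b + 6)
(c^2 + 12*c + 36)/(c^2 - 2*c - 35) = (c^2 + 12*c + 36)/(c^2 - 2*c - 35)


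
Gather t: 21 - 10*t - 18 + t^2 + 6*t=t^2 - 4*t + 3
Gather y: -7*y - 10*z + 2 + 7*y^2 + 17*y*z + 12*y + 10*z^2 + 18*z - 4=7*y^2 + y*(17*z + 5) + 10*z^2 + 8*z - 2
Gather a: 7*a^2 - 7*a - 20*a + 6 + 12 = 7*a^2 - 27*a + 18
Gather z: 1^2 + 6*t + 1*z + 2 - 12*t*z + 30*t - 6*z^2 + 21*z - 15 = 36*t - 6*z^2 + z*(22 - 12*t) - 12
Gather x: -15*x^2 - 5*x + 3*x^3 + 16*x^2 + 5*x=3*x^3 + x^2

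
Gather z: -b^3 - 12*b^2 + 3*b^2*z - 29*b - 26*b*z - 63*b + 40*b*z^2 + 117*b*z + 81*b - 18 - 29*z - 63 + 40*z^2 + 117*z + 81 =-b^3 - 12*b^2 - 11*b + z^2*(40*b + 40) + z*(3*b^2 + 91*b + 88)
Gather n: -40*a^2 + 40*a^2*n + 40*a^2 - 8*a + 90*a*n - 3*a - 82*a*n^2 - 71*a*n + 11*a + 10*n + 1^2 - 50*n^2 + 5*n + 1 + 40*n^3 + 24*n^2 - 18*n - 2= 40*n^3 + n^2*(-82*a - 26) + n*(40*a^2 + 19*a - 3)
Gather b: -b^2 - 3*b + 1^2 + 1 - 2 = -b^2 - 3*b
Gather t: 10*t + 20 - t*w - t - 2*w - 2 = t*(9 - w) - 2*w + 18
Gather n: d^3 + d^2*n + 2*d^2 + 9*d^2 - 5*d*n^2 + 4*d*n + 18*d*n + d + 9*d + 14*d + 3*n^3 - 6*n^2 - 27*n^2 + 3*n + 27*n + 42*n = d^3 + 11*d^2 + 24*d + 3*n^3 + n^2*(-5*d - 33) + n*(d^2 + 22*d + 72)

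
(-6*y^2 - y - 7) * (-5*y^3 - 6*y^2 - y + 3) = 30*y^5 + 41*y^4 + 47*y^3 + 25*y^2 + 4*y - 21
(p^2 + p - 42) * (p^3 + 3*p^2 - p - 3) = p^5 + 4*p^4 - 40*p^3 - 130*p^2 + 39*p + 126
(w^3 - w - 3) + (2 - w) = w^3 - 2*w - 1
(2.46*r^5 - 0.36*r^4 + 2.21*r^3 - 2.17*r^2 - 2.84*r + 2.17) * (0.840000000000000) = 2.0664*r^5 - 0.3024*r^4 + 1.8564*r^3 - 1.8228*r^2 - 2.3856*r + 1.8228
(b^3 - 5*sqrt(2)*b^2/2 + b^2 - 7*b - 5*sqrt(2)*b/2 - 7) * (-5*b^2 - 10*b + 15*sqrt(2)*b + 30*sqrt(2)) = -5*b^5 - 15*b^4 + 55*sqrt(2)*b^4/2 - 50*b^3 + 165*sqrt(2)*b^3/2 - 120*b^2 - 50*sqrt(2)*b^2 - 315*sqrt(2)*b - 80*b - 210*sqrt(2)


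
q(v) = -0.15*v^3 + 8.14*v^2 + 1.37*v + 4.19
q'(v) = -0.45*v^2 + 16.28*v + 1.37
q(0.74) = 9.60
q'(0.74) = 13.17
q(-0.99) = 10.96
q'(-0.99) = -15.19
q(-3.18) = 86.97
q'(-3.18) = -54.95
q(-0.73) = 7.59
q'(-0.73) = -10.75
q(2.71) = 64.70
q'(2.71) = 42.18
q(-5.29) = 246.94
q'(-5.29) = -97.34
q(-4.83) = 204.37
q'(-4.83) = -87.76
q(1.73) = 30.15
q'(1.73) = 28.19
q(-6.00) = 321.41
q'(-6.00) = -112.51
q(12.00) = 933.59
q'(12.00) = 131.93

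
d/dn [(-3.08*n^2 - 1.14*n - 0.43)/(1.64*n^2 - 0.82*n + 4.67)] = (4.3952*n^2 - 27.3568*n - 5.6764)/(2.6896*n^4 - 2.6896*n^3 + 15.99*n^2 - 7.6588*n + 21.8089)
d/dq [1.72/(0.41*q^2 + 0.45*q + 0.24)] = (-1.4104*q - 0.774)/(0.41*q^2 + 0.45*q + 0.24)^2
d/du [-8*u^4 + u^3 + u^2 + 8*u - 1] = -32*u^3 + 3*u^2 + 2*u + 8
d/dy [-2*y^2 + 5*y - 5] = 5 - 4*y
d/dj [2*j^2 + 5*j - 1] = 4*j + 5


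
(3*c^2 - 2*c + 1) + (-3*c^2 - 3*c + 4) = 5 - 5*c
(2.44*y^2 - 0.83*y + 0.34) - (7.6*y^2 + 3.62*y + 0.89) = -5.16*y^2 - 4.45*y - 0.55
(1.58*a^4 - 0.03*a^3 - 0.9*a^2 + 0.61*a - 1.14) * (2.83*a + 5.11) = 4.4714*a^5 + 7.9889*a^4 - 2.7003*a^3 - 2.8727*a^2 - 0.1091*a - 5.8254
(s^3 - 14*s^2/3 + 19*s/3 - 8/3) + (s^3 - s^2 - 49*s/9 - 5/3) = 2*s^3 - 17*s^2/3 + 8*s/9 - 13/3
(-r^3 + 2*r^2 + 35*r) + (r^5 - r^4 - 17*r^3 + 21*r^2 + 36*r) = r^5 - r^4 - 18*r^3 + 23*r^2 + 71*r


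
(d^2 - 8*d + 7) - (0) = d^2 - 8*d + 7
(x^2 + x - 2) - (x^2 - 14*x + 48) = 15*x - 50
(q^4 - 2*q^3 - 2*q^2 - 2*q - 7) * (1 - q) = -q^5 + 3*q^4 + 5*q - 7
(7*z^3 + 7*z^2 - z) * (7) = 49*z^3 + 49*z^2 - 7*z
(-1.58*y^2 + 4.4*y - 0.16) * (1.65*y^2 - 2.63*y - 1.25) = -2.607*y^4 + 11.4154*y^3 - 9.861*y^2 - 5.0792*y + 0.2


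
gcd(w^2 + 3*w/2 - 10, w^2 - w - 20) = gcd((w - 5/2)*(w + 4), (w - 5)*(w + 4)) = w + 4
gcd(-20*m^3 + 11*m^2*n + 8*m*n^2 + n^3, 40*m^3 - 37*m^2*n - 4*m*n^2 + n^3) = 5*m^2 - 4*m*n - n^2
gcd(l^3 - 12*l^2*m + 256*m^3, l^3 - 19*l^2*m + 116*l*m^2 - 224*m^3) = l - 8*m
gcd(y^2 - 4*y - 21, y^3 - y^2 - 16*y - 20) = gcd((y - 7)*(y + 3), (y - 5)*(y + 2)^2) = 1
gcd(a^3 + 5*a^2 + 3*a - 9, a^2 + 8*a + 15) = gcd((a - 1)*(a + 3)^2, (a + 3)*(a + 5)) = a + 3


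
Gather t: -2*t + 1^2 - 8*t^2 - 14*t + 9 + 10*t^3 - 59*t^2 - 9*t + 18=10*t^3 - 67*t^2 - 25*t + 28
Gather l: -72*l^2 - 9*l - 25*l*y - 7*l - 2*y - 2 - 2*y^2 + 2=-72*l^2 + l*(-25*y - 16) - 2*y^2 - 2*y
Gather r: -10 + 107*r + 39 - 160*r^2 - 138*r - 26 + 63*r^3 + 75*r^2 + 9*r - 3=63*r^3 - 85*r^2 - 22*r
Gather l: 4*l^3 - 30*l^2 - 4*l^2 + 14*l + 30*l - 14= 4*l^3 - 34*l^2 + 44*l - 14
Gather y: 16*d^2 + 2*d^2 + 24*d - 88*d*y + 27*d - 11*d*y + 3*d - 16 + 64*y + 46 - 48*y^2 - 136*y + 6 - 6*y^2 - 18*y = 18*d^2 + 54*d - 54*y^2 + y*(-99*d - 90) + 36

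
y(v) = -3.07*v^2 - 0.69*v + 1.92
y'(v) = -6.14*v - 0.69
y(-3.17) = -26.74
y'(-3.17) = 18.77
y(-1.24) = -1.94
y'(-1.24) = 6.92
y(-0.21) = 1.93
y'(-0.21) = 0.60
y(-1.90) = -7.85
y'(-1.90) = 10.98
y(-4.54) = -58.23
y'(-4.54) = 27.19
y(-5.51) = -87.48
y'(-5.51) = 33.14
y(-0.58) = 1.29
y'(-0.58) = 2.87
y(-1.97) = -8.64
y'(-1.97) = 11.41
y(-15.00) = -678.48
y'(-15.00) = 91.41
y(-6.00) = -104.46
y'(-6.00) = 36.15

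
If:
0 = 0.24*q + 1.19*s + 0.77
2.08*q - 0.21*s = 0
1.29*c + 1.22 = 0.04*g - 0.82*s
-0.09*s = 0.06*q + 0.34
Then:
No Solution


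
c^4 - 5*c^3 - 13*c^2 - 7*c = c*(c - 7)*(c + 1)^2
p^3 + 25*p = p*(p - 5*I)*(p + 5*I)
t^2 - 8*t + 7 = (t - 7)*(t - 1)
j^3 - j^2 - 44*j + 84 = (j - 6)*(j - 2)*(j + 7)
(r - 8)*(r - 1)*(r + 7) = r^3 - 2*r^2 - 55*r + 56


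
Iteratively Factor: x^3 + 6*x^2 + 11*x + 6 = (x + 2)*(x^2 + 4*x + 3) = (x + 1)*(x + 2)*(x + 3)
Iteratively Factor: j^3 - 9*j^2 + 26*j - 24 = (j - 2)*(j^2 - 7*j + 12) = (j - 4)*(j - 2)*(j - 3)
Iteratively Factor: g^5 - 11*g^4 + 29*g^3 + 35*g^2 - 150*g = (g + 2)*(g^4 - 13*g^3 + 55*g^2 - 75*g) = (g - 5)*(g + 2)*(g^3 - 8*g^2 + 15*g) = g*(g - 5)*(g + 2)*(g^2 - 8*g + 15) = g*(g - 5)*(g - 3)*(g + 2)*(g - 5)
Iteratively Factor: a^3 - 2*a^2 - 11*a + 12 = (a + 3)*(a^2 - 5*a + 4) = (a - 4)*(a + 3)*(a - 1)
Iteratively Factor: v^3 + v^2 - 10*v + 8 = (v - 1)*(v^2 + 2*v - 8) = (v - 1)*(v + 4)*(v - 2)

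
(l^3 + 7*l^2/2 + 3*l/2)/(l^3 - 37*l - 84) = l*(2*l + 1)/(2*(l^2 - 3*l - 28))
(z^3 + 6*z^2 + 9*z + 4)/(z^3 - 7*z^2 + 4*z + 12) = (z^2 + 5*z + 4)/(z^2 - 8*z + 12)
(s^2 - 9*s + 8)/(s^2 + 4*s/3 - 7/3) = 3*(s - 8)/(3*s + 7)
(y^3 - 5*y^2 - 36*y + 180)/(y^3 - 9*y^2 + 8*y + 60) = (y + 6)/(y + 2)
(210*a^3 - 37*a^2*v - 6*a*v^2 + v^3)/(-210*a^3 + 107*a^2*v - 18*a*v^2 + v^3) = (6*a + v)/(-6*a + v)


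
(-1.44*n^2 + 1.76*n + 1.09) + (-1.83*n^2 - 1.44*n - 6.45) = -3.27*n^2 + 0.32*n - 5.36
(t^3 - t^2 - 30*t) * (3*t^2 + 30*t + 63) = 3*t^5 + 27*t^4 - 57*t^3 - 963*t^2 - 1890*t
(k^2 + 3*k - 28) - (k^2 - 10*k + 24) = 13*k - 52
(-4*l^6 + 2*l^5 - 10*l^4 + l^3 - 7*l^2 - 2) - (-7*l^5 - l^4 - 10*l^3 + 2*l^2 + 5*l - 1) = -4*l^6 + 9*l^5 - 9*l^4 + 11*l^3 - 9*l^2 - 5*l - 1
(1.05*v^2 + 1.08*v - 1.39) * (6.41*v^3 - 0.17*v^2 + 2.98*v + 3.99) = 6.7305*v^5 + 6.7443*v^4 - 5.9645*v^3 + 7.6442*v^2 + 0.167000000000001*v - 5.5461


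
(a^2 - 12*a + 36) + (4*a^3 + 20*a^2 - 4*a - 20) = 4*a^3 + 21*a^2 - 16*a + 16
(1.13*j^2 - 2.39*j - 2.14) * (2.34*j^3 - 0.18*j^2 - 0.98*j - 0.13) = 2.6442*j^5 - 5.796*j^4 - 5.6848*j^3 + 2.5805*j^2 + 2.4079*j + 0.2782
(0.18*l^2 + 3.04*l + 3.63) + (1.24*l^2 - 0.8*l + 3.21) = 1.42*l^2 + 2.24*l + 6.84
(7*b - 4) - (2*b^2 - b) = -2*b^2 + 8*b - 4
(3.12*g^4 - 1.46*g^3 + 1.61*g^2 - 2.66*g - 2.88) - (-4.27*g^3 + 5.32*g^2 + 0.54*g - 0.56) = 3.12*g^4 + 2.81*g^3 - 3.71*g^2 - 3.2*g - 2.32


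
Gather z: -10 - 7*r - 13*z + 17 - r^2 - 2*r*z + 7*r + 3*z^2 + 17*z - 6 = -r^2 + 3*z^2 + z*(4 - 2*r) + 1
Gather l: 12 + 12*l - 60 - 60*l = -48*l - 48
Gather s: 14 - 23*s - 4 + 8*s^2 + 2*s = 8*s^2 - 21*s + 10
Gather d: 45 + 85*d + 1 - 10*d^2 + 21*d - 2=-10*d^2 + 106*d + 44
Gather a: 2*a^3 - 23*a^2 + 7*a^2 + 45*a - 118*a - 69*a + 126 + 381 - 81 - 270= 2*a^3 - 16*a^2 - 142*a + 156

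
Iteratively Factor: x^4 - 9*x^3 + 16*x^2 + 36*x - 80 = (x - 4)*(x^3 - 5*x^2 - 4*x + 20) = (x - 4)*(x + 2)*(x^2 - 7*x + 10) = (x - 5)*(x - 4)*(x + 2)*(x - 2)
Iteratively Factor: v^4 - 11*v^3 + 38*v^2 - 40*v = (v - 5)*(v^3 - 6*v^2 + 8*v) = (v - 5)*(v - 2)*(v^2 - 4*v) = (v - 5)*(v - 4)*(v - 2)*(v)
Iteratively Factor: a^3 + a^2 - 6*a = (a + 3)*(a^2 - 2*a) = a*(a + 3)*(a - 2)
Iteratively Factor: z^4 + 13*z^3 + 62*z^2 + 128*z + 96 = (z + 4)*(z^3 + 9*z^2 + 26*z + 24) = (z + 3)*(z + 4)*(z^2 + 6*z + 8) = (z + 2)*(z + 3)*(z + 4)*(z + 4)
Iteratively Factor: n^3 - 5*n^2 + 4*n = (n - 1)*(n^2 - 4*n) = (n - 4)*(n - 1)*(n)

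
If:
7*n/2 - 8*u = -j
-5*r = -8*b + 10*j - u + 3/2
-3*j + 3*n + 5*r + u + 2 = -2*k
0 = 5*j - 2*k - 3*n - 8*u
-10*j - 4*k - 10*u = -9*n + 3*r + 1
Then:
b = 1869*u/808 - 87/1616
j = 1263*u/808 + 7/808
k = 41/1616 - 4607*u/1616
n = 743*u/404 - 1/404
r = 313*u/404 - 163/404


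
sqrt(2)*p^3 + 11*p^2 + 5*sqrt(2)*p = p*(p + 5*sqrt(2))*(sqrt(2)*p + 1)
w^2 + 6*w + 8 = (w + 2)*(w + 4)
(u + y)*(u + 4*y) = u^2 + 5*u*y + 4*y^2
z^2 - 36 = (z - 6)*(z + 6)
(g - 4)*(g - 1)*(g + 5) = g^3 - 21*g + 20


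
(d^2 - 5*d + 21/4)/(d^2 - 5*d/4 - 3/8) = 2*(2*d - 7)/(4*d + 1)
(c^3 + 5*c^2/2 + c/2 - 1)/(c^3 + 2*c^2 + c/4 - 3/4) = 2*(c + 2)/(2*c + 3)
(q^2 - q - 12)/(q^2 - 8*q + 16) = (q + 3)/(q - 4)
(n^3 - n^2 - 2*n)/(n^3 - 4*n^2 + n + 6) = n/(n - 3)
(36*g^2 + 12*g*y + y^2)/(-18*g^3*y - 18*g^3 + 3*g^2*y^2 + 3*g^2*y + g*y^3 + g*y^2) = (6*g + y)/(g*(-3*g*y - 3*g + y^2 + y))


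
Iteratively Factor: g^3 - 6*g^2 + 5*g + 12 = (g - 3)*(g^2 - 3*g - 4) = (g - 4)*(g - 3)*(g + 1)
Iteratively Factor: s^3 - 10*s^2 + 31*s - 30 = (s - 2)*(s^2 - 8*s + 15) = (s - 5)*(s - 2)*(s - 3)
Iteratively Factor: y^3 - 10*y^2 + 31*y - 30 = (y - 3)*(y^2 - 7*y + 10) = (y - 5)*(y - 3)*(y - 2)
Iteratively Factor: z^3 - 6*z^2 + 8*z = (z - 4)*(z^2 - 2*z) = (z - 4)*(z - 2)*(z)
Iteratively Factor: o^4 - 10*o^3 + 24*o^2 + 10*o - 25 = (o - 5)*(o^3 - 5*o^2 - o + 5) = (o - 5)^2*(o^2 - 1) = (o - 5)^2*(o - 1)*(o + 1)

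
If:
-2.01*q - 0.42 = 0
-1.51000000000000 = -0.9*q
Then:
No Solution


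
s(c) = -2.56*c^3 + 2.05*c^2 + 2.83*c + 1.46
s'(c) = -7.68*c^2 + 4.1*c + 2.83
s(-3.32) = 108.34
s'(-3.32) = -95.43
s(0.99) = 3.79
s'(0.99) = -0.64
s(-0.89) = 2.37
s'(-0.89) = -6.90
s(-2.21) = 32.85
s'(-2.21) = -43.74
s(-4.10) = 200.76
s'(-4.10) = -143.08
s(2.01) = -5.36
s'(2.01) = -19.96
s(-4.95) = 348.18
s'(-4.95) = -205.64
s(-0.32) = 0.85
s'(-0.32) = 0.73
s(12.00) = -4093.06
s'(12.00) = -1053.89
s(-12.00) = 4686.38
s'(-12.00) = -1152.29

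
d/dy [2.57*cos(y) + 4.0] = -2.57*sin(y)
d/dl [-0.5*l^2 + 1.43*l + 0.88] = 1.43 - 1.0*l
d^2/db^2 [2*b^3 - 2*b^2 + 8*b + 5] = 12*b - 4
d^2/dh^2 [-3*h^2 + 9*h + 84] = -6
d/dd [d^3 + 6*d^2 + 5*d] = 3*d^2 + 12*d + 5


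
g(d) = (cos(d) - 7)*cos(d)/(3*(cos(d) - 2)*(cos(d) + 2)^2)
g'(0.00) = 0.00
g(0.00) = 0.22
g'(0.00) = 0.00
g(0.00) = 0.22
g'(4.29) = 0.52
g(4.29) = -0.17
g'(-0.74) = 0.14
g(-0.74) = 0.16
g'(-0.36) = 0.08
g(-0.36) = 0.21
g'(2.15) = -0.63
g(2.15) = -0.26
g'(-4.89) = -0.24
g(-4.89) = 0.05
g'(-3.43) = -0.62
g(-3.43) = -0.79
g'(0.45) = -0.10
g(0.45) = 0.20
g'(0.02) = -0.01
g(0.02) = 0.22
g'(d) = -(cos(d) - 7)*sin(d)/(3*(cos(d) - 2)*(cos(d) + 2)^2) + 2*(cos(d) - 7)*sin(d)*cos(d)/(3*(cos(d) - 2)*(cos(d) + 2)^3) + (cos(d) - 7)*sin(d)*cos(d)/(3*(cos(d) - 2)^2*(cos(d) + 2)^2) - sin(d)*cos(d)/(3*(cos(d) - 2)*(cos(d) + 2)^2) = (cos(d)^3 - 16*cos(d)^2 + 22*cos(d) - 28)*sin(d)/(3*(cos(d) - 2)^2*(cos(d) + 2)^3)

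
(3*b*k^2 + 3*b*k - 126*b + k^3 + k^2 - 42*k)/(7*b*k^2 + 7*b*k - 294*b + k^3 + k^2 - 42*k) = (3*b + k)/(7*b + k)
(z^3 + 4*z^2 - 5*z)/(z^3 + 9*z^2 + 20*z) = (z - 1)/(z + 4)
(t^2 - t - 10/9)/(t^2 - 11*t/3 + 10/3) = (t + 2/3)/(t - 2)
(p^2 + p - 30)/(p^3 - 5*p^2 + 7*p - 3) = (p^2 + p - 30)/(p^3 - 5*p^2 + 7*p - 3)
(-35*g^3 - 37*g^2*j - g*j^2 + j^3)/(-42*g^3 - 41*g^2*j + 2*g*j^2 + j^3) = (35*g^2 + 2*g*j - j^2)/(42*g^2 - g*j - j^2)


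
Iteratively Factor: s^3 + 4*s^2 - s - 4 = (s + 4)*(s^2 - 1) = (s - 1)*(s + 4)*(s + 1)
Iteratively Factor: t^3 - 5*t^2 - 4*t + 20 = (t - 5)*(t^2 - 4) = (t - 5)*(t - 2)*(t + 2)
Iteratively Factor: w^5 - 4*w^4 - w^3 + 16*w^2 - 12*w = (w - 1)*(w^4 - 3*w^3 - 4*w^2 + 12*w) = (w - 3)*(w - 1)*(w^3 - 4*w) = w*(w - 3)*(w - 1)*(w^2 - 4) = w*(w - 3)*(w - 2)*(w - 1)*(w + 2)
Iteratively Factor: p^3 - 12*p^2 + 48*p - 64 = (p - 4)*(p^2 - 8*p + 16) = (p - 4)^2*(p - 4)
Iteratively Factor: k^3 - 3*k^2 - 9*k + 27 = (k + 3)*(k^2 - 6*k + 9) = (k - 3)*(k + 3)*(k - 3)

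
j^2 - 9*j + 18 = (j - 6)*(j - 3)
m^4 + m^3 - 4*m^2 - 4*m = m*(m - 2)*(m + 1)*(m + 2)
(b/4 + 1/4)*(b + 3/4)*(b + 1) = b^3/4 + 11*b^2/16 + 5*b/8 + 3/16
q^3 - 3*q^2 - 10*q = q*(q - 5)*(q + 2)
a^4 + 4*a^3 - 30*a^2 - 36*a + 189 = (a - 3)^2*(a + 3)*(a + 7)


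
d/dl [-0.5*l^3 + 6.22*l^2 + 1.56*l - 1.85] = -1.5*l^2 + 12.44*l + 1.56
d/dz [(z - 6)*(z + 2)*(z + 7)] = 3*z^2 + 6*z - 40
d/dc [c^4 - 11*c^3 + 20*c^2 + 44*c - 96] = 4*c^3 - 33*c^2 + 40*c + 44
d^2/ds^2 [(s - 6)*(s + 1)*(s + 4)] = 6*s - 2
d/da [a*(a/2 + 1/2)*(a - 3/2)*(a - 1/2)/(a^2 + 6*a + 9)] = (8*a^4 + 44*a^3 - 36*a^2 - 33*a + 9)/(8*(a^3 + 9*a^2 + 27*a + 27))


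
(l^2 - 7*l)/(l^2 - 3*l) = (l - 7)/(l - 3)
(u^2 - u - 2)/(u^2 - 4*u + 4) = (u + 1)/(u - 2)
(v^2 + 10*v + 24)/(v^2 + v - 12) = (v + 6)/(v - 3)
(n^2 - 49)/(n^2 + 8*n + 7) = (n - 7)/(n + 1)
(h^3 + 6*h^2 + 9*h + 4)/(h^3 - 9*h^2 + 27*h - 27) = (h^3 + 6*h^2 + 9*h + 4)/(h^3 - 9*h^2 + 27*h - 27)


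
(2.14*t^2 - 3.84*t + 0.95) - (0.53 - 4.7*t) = 2.14*t^2 + 0.86*t + 0.42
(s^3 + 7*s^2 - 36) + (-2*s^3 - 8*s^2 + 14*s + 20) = -s^3 - s^2 + 14*s - 16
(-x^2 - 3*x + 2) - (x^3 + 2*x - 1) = -x^3 - x^2 - 5*x + 3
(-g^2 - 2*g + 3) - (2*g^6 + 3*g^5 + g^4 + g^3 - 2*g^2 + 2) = -2*g^6 - 3*g^5 - g^4 - g^3 + g^2 - 2*g + 1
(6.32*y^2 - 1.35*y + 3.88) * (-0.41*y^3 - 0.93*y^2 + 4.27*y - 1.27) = -2.5912*y^5 - 5.3241*y^4 + 26.6511*y^3 - 17.3993*y^2 + 18.2821*y - 4.9276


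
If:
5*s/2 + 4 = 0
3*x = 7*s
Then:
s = -8/5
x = -56/15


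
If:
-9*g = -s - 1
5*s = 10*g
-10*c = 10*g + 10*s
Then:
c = -3/7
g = 1/7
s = 2/7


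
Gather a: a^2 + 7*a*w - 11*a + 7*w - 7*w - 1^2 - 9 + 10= a^2 + a*(7*w - 11)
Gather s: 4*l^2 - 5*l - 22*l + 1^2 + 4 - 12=4*l^2 - 27*l - 7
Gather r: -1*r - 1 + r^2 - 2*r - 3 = r^2 - 3*r - 4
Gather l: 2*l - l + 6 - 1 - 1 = l + 4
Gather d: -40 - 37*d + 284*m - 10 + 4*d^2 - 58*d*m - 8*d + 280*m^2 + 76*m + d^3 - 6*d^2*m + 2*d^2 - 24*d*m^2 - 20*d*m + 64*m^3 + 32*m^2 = d^3 + d^2*(6 - 6*m) + d*(-24*m^2 - 78*m - 45) + 64*m^3 + 312*m^2 + 360*m - 50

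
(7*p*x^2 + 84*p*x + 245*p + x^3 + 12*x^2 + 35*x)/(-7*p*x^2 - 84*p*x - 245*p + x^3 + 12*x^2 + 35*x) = (7*p + x)/(-7*p + x)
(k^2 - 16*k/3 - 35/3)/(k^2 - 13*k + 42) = (k + 5/3)/(k - 6)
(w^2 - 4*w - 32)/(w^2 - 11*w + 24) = (w + 4)/(w - 3)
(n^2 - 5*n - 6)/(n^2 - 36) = (n + 1)/(n + 6)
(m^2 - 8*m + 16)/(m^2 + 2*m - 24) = (m - 4)/(m + 6)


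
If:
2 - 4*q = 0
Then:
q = 1/2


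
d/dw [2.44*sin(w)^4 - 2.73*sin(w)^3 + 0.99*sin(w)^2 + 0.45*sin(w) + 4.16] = (9.76*sin(w)^3 - 8.19*sin(w)^2 + 1.98*sin(w) + 0.45)*cos(w)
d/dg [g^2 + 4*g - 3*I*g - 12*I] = 2*g + 4 - 3*I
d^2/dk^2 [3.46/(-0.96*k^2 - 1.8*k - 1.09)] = (6.377472*k^2 + 11.95776*k - 3.46*(1.92*k + 1.8)*(3.84*k + 3.6) + 7.241088)/(0.96*k^2 + 1.8*k + 1.09)^3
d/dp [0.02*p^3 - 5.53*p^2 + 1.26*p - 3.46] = 0.06*p^2 - 11.06*p + 1.26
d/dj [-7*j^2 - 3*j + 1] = -14*j - 3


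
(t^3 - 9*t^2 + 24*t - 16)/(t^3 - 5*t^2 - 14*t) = (-t^3 + 9*t^2 - 24*t + 16)/(t*(-t^2 + 5*t + 14))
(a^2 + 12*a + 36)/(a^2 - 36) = (a + 6)/(a - 6)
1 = 1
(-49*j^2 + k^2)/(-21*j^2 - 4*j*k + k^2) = (7*j + k)/(3*j + k)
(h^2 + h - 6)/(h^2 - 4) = (h + 3)/(h + 2)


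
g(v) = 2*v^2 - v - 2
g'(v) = 4*v - 1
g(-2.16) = 9.49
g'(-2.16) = -9.64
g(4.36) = 31.66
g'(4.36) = 16.44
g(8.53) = 134.99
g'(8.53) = 33.12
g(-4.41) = 41.31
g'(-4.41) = -18.64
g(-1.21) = 2.14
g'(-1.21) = -5.84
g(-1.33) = 2.87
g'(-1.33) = -6.32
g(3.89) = 24.37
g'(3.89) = 14.56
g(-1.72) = 5.64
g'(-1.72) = -7.88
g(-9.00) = 169.00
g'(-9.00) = -37.00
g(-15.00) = 463.00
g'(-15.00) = -61.00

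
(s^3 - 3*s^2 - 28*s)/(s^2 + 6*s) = (s^2 - 3*s - 28)/(s + 6)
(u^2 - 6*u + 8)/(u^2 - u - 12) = (u - 2)/(u + 3)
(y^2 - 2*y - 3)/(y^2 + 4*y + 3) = (y - 3)/(y + 3)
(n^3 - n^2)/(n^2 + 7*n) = n*(n - 1)/(n + 7)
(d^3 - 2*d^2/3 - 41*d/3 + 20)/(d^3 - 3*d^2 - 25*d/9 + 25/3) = 3*(d + 4)/(3*d + 5)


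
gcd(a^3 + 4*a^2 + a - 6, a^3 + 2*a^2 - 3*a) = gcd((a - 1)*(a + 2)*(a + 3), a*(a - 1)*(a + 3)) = a^2 + 2*a - 3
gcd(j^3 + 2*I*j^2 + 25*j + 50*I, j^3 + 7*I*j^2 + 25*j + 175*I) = j^2 + 25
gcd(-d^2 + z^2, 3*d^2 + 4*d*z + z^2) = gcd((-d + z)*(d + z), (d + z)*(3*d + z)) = d + z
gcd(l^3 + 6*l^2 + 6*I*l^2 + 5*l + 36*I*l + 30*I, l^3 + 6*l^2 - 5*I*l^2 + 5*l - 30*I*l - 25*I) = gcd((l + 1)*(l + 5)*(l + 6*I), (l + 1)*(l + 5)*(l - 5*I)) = l^2 + 6*l + 5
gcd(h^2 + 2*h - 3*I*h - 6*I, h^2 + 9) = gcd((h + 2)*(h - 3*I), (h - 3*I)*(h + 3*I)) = h - 3*I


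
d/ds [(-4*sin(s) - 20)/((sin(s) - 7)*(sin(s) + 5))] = 4*cos(s)/(sin(s) - 7)^2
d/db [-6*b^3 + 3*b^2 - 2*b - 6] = -18*b^2 + 6*b - 2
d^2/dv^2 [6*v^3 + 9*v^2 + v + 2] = 36*v + 18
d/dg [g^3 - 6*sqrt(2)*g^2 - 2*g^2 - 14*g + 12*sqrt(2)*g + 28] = 3*g^2 - 12*sqrt(2)*g - 4*g - 14 + 12*sqrt(2)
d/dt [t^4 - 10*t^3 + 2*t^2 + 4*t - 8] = 4*t^3 - 30*t^2 + 4*t + 4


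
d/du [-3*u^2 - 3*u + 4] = -6*u - 3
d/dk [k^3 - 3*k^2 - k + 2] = 3*k^2 - 6*k - 1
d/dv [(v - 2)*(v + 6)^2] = (v + 6)*(3*v + 2)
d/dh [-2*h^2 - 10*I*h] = -4*h - 10*I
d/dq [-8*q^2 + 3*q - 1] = 3 - 16*q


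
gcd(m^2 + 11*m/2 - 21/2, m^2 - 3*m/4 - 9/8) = m - 3/2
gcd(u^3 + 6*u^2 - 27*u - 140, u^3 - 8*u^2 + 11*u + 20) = u - 5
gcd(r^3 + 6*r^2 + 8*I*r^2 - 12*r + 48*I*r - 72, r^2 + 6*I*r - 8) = r + 2*I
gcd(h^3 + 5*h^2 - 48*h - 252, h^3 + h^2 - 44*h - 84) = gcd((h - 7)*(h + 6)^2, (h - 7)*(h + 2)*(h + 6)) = h^2 - h - 42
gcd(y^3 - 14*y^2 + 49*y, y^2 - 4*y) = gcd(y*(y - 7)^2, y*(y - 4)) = y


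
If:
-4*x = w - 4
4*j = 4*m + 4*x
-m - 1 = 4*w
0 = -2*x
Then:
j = -17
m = -17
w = 4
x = 0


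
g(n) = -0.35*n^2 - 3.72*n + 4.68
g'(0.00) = -3.72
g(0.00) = 4.68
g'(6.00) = -7.92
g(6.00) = -30.24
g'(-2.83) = -1.74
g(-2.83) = 12.40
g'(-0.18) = -3.59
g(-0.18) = 5.34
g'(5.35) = -7.46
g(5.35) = -25.24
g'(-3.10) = -1.55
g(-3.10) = 12.85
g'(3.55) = -6.20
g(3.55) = -12.94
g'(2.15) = -5.22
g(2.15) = -4.94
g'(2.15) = -5.22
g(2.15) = -4.94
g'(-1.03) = -3.00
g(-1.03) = 8.14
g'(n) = -0.7*n - 3.72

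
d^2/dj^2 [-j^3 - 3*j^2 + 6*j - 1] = -6*j - 6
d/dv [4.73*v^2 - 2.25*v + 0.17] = 9.46*v - 2.25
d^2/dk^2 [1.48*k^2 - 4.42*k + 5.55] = 2.96000000000000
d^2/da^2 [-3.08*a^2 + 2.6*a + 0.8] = -6.16000000000000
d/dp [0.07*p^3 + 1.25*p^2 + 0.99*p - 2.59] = 0.21*p^2 + 2.5*p + 0.99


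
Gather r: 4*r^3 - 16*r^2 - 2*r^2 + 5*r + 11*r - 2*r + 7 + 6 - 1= 4*r^3 - 18*r^2 + 14*r + 12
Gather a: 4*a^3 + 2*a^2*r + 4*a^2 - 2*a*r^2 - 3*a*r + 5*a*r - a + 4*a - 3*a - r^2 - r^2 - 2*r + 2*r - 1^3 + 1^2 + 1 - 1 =4*a^3 + a^2*(2*r + 4) + a*(-2*r^2 + 2*r) - 2*r^2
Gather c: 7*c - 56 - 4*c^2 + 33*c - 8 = -4*c^2 + 40*c - 64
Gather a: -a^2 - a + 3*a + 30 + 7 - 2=-a^2 + 2*a + 35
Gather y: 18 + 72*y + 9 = 72*y + 27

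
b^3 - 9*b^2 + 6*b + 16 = (b - 8)*(b - 2)*(b + 1)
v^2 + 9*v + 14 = (v + 2)*(v + 7)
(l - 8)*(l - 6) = l^2 - 14*l + 48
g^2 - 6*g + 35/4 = (g - 7/2)*(g - 5/2)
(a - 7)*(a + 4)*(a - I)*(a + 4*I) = a^4 - 3*a^3 + 3*I*a^3 - 24*a^2 - 9*I*a^2 - 12*a - 84*I*a - 112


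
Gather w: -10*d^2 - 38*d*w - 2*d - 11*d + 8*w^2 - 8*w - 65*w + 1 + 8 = -10*d^2 - 13*d + 8*w^2 + w*(-38*d - 73) + 9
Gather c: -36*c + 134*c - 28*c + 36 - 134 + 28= 70*c - 70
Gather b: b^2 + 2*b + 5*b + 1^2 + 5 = b^2 + 7*b + 6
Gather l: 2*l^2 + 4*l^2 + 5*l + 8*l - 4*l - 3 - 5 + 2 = 6*l^2 + 9*l - 6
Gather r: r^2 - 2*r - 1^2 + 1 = r^2 - 2*r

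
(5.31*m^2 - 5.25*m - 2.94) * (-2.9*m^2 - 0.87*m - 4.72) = -15.399*m^4 + 10.6053*m^3 - 11.9697*m^2 + 27.3378*m + 13.8768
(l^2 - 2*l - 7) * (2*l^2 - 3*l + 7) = 2*l^4 - 7*l^3 - l^2 + 7*l - 49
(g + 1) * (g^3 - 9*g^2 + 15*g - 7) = g^4 - 8*g^3 + 6*g^2 + 8*g - 7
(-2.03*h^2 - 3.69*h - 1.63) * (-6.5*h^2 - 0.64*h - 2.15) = 13.195*h^4 + 25.2842*h^3 + 17.3211*h^2 + 8.9767*h + 3.5045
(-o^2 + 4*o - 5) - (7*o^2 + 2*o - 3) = -8*o^2 + 2*o - 2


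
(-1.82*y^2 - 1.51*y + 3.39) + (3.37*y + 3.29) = -1.82*y^2 + 1.86*y + 6.68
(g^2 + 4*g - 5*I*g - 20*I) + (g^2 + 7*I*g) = 2*g^2 + 4*g + 2*I*g - 20*I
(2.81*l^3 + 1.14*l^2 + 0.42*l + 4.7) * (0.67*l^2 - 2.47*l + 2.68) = 1.8827*l^5 - 6.1769*l^4 + 4.9964*l^3 + 5.1668*l^2 - 10.4834*l + 12.596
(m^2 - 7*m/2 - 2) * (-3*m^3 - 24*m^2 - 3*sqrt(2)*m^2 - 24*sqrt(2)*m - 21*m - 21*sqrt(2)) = -3*m^5 - 27*m^4/2 - 3*sqrt(2)*m^4 - 27*sqrt(2)*m^3/2 + 69*m^3 + 69*sqrt(2)*m^2 + 243*m^2/2 + 42*m + 243*sqrt(2)*m/2 + 42*sqrt(2)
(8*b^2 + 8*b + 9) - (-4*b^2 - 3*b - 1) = 12*b^2 + 11*b + 10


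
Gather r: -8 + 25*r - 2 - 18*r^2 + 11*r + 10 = -18*r^2 + 36*r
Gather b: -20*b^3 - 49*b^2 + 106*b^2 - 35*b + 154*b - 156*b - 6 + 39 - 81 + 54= -20*b^3 + 57*b^2 - 37*b + 6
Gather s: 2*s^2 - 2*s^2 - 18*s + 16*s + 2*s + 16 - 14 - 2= 0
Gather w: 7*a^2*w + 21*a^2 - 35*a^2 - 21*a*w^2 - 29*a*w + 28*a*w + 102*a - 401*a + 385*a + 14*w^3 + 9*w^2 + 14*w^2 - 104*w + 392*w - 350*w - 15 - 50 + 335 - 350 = -14*a^2 + 86*a + 14*w^3 + w^2*(23 - 21*a) + w*(7*a^2 - a - 62) - 80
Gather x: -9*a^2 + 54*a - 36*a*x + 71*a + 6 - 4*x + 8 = -9*a^2 + 125*a + x*(-36*a - 4) + 14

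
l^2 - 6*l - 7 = (l - 7)*(l + 1)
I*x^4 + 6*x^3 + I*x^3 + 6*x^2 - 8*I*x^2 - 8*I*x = x*(x - 4*I)*(x - 2*I)*(I*x + I)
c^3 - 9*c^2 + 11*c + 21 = (c - 7)*(c - 3)*(c + 1)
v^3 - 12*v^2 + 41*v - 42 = (v - 7)*(v - 3)*(v - 2)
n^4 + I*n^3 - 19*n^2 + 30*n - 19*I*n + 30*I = (n - 3)*(n - 2)*(n + 5)*(n + I)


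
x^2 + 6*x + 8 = (x + 2)*(x + 4)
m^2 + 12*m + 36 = (m + 6)^2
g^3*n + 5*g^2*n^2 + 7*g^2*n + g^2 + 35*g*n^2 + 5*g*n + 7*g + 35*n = (g + 7)*(g + 5*n)*(g*n + 1)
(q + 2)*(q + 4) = q^2 + 6*q + 8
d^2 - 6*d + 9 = (d - 3)^2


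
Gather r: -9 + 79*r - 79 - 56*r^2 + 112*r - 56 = -56*r^2 + 191*r - 144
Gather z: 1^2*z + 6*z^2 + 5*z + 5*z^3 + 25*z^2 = 5*z^3 + 31*z^2 + 6*z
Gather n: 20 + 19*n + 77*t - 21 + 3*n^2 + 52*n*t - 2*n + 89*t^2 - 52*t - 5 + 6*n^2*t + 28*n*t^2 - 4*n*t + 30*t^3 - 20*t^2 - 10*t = n^2*(6*t + 3) + n*(28*t^2 + 48*t + 17) + 30*t^3 + 69*t^2 + 15*t - 6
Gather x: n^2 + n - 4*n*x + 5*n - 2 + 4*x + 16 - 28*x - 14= n^2 + 6*n + x*(-4*n - 24)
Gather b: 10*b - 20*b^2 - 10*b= -20*b^2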